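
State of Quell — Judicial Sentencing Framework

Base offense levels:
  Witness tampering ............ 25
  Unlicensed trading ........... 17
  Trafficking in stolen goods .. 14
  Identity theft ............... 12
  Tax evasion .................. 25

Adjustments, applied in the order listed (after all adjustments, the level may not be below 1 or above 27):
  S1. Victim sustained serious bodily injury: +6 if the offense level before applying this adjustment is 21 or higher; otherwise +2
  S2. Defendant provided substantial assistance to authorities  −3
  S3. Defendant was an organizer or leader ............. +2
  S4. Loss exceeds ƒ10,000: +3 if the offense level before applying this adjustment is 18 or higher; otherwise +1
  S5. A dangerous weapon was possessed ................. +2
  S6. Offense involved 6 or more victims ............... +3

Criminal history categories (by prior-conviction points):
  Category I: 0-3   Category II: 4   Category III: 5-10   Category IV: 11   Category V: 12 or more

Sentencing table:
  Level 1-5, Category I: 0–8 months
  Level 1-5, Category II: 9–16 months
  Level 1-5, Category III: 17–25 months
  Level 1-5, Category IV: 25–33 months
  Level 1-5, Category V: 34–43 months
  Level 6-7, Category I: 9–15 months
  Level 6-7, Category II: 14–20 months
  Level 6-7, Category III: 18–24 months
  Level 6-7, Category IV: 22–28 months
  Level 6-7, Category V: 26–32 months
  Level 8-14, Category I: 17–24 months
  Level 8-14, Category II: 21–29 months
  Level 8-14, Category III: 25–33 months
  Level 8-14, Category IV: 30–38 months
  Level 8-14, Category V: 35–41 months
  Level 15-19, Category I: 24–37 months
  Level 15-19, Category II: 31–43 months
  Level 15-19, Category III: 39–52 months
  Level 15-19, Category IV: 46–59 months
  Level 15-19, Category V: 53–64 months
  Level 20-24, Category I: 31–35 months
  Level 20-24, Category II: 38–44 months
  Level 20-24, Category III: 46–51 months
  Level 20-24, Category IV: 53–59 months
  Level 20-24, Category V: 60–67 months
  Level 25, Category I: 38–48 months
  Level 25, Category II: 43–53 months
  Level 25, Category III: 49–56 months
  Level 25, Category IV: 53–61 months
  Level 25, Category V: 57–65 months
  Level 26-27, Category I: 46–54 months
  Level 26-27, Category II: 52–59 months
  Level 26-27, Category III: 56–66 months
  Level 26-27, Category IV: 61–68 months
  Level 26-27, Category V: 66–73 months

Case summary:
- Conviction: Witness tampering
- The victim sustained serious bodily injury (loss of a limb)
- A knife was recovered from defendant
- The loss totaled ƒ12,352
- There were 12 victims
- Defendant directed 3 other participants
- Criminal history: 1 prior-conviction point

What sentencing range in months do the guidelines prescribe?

46-54 months

Base offense level for witness tampering: 25.
S1 applies (level before this adjustment is 25 ≥ 21, so +6): 25 + 6 = 31.
S3 applies: 31 + 2 = 33.
S4 applies (level before this adjustment is 33 ≥ 18, so +3): 33 + 3 = 36.
S5 applies: 36 + 2 = 38.
S6 applies: 38 + 3 = 41.
Level 41 exceeds the maximum of 27; capped at 27.
Final offense level: 27.
Criminal history: 1 prior point → Category I (0-3).
Level 27 falls in the 26-27 band.
Grid: Level 26-27 × Category I = 46-54 months.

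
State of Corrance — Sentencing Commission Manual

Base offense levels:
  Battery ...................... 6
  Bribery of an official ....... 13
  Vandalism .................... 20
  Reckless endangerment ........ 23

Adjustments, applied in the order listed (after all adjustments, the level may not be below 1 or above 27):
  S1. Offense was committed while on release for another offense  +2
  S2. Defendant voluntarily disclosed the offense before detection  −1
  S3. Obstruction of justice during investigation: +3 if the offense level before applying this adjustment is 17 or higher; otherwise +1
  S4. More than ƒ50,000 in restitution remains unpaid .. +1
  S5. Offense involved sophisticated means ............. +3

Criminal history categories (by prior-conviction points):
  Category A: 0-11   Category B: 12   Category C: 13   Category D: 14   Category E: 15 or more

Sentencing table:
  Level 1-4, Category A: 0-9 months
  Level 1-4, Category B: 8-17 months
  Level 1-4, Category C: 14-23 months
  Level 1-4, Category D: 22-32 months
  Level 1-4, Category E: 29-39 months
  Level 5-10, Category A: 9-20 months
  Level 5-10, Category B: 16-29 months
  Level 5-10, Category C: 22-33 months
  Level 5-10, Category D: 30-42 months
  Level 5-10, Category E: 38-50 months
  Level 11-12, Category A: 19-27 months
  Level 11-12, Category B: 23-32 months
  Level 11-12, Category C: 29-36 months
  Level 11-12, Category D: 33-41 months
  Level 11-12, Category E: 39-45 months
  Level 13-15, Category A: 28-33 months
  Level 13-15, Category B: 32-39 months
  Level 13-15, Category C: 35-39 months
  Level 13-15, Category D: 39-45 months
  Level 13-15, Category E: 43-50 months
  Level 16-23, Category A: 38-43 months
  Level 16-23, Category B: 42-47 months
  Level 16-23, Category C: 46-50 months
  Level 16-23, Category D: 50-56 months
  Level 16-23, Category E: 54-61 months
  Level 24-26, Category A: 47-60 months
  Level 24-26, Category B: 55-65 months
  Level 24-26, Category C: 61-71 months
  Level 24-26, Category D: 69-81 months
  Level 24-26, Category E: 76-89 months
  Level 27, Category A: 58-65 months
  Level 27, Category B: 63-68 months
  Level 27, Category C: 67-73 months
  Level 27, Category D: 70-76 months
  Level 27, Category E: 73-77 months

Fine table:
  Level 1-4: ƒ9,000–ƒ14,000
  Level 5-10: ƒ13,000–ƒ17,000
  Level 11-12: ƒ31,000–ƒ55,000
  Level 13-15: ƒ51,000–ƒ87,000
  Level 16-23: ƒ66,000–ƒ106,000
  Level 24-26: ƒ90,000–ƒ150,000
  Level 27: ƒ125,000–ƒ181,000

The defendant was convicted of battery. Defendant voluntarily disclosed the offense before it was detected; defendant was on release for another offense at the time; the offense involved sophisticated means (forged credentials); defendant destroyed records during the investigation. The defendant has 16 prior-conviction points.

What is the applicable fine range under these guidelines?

ƒ31,000–ƒ55,000

Base offense level for battery: 6.
S1 applies: 6 + 2 = 8.
S2 applies: 8 − 1 = 7.
S3 applies (level before this adjustment is 7 < 17, so +1): 7 + 1 = 8.
S5 applies: 8 + 3 = 11.
Final offense level: 11.
Level 11 falls in the 11-12 band.
Fine table: Level 11-12 → ƒ31,000–ƒ55,000.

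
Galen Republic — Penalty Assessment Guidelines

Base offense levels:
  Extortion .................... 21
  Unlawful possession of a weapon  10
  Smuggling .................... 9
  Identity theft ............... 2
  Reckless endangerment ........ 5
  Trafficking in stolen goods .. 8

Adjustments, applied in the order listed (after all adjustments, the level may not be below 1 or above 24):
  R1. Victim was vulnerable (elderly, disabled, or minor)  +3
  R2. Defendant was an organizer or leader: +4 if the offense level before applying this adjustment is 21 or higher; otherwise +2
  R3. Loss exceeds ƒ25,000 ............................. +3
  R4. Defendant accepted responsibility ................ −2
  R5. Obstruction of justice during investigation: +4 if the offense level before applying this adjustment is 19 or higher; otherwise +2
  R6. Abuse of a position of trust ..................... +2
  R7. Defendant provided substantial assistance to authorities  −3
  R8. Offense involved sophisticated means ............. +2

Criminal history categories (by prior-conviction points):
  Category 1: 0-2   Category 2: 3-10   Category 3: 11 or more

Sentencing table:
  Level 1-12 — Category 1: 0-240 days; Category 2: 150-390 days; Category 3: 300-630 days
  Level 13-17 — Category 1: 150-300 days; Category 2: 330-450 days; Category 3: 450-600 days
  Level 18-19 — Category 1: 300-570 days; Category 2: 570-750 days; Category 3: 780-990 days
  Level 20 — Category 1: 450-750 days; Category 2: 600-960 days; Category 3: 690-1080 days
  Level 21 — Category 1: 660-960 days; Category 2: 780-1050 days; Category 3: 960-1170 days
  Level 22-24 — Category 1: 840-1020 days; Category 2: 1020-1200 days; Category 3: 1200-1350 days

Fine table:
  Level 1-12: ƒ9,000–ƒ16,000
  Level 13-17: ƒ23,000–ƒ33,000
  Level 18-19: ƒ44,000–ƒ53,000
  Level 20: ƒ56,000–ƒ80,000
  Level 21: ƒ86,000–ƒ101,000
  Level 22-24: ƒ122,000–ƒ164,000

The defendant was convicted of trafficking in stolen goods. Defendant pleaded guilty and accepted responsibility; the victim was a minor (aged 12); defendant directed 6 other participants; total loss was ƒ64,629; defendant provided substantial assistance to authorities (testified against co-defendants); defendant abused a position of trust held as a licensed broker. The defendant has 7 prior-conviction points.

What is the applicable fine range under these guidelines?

ƒ23,000–ƒ33,000

Base offense level for trafficking in stolen goods: 8.
R1 applies: 8 + 3 = 11.
R2 applies (level before this adjustment is 11 < 21, so +2): 11 + 2 = 13.
R3 applies: 13 + 3 = 16.
R4 applies: 16 − 2 = 14.
R6 applies: 14 + 2 = 16.
R7 applies: 16 − 3 = 13.
Final offense level: 13.
Level 13 falls in the 13-17 band.
Fine table: Level 13-17 → ƒ23,000–ƒ33,000.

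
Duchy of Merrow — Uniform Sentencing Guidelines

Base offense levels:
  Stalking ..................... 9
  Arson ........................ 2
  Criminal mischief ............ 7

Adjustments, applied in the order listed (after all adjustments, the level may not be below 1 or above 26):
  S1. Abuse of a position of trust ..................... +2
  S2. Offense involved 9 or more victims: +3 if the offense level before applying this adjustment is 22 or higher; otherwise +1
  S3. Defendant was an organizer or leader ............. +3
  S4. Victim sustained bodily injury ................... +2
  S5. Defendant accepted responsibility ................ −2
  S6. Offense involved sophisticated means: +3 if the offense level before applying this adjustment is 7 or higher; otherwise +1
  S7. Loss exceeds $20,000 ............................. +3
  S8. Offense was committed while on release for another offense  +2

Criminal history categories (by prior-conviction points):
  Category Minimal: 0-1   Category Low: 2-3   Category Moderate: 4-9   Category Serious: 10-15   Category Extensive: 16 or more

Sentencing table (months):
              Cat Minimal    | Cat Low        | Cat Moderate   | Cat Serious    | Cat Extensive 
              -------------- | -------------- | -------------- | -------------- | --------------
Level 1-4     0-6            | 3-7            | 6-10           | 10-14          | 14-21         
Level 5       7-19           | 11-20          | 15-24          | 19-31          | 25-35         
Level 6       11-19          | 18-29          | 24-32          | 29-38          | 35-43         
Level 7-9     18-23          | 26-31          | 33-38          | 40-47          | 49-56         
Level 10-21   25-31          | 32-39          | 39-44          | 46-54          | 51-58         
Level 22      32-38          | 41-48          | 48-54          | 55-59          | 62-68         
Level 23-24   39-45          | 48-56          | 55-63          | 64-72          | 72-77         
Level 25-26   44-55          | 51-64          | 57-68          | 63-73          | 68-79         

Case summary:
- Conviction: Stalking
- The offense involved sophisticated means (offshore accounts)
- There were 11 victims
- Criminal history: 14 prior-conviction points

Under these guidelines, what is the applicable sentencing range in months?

46-54 months

Base offense level for stalking: 9.
S2 applies (level before this adjustment is 9 < 22, so +1): 9 + 1 = 10.
S3 does not apply.
S4 does not apply.
S5 does not apply.
S6 applies (level before this adjustment is 10 ≥ 7, so +3): 10 + 3 = 13.
S8 does not apply.
Final offense level: 13.
Criminal history: 14 prior points → Category Serious (10-15).
Level 13 falls in the 10-21 band.
Grid: Level 10-21 × Category Serious = 46-54 months.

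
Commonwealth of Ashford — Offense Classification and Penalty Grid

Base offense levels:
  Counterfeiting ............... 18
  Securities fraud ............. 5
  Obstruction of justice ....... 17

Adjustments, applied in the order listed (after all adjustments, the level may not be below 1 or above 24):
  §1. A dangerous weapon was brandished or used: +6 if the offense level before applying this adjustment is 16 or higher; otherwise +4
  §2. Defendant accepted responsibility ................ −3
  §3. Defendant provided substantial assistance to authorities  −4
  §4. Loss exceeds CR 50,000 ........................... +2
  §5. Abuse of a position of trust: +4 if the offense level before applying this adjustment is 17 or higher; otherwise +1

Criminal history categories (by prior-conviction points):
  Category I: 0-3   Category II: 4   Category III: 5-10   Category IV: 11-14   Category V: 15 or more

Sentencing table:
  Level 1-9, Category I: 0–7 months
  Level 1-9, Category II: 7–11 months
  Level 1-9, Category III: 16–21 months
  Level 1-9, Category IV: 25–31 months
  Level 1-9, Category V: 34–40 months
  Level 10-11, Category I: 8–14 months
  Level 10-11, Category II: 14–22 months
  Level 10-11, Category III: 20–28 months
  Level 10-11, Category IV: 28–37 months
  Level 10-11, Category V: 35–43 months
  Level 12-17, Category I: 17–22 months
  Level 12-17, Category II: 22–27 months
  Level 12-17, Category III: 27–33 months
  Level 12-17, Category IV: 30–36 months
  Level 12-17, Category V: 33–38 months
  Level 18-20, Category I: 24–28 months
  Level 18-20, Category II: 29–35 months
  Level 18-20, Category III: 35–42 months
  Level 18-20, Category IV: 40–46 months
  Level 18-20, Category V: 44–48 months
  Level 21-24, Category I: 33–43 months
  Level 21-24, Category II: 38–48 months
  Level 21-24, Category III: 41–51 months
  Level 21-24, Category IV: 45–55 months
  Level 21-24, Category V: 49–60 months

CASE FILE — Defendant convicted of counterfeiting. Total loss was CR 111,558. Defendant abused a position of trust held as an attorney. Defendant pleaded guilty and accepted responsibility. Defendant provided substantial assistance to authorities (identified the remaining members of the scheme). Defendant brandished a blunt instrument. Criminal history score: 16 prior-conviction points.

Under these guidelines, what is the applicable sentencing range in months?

Base offense level for counterfeiting: 18.
§1 applies (level before this adjustment is 18 ≥ 16, so +6): 18 + 6 = 24.
§2 applies: 24 − 3 = 21.
§3 applies: 21 − 4 = 17.
§4 applies: 17 + 2 = 19.
§5 applies (level before this adjustment is 19 ≥ 17, so +4): 19 + 4 = 23.
Final offense level: 23.
Criminal history: 16 prior points → Category V (15+).
Level 23 falls in the 21-24 band.
Grid: Level 21-24 × Category V = 49-60 months.

49-60 months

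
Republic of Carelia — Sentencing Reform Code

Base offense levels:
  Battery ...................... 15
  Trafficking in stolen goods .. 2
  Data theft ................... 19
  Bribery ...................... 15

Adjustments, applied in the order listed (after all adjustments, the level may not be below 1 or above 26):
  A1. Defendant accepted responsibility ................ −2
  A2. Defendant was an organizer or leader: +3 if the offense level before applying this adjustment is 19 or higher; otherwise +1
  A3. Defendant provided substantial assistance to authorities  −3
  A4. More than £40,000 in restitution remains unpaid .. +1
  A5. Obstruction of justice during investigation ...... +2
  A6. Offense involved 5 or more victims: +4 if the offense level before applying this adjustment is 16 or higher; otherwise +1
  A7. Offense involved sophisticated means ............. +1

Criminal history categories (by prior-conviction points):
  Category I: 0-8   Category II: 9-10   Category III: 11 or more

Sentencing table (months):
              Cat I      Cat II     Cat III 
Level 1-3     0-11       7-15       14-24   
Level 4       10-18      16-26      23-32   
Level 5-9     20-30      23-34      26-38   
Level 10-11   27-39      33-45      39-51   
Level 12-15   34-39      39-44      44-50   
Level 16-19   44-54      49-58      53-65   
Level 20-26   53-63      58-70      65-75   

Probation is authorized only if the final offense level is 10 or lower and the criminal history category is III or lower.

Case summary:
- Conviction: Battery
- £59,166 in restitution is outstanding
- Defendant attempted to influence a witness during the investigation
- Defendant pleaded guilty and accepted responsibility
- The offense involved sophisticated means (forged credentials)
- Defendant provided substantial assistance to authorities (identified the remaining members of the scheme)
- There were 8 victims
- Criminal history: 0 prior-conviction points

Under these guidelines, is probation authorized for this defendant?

No

Base offense level for battery: 15.
A1 applies: 15 − 2 = 13.
A3 applies: 13 − 3 = 10.
A4 applies: 10 + 1 = 11.
A5 applies: 11 + 2 = 13.
A6 applies (level before this adjustment is 13 < 16, so +1): 13 + 1 = 14.
A7 applies: 14 + 1 = 15.
Final offense level: 15.
Criminal history: 0 prior points → Category I (0-8).
Level 15 falls in the 12-15 band.
Grid: Level 12-15 × Category I = 34-39 months.
Probation check: level 15 > 10 and category I ≤ III → not eligible.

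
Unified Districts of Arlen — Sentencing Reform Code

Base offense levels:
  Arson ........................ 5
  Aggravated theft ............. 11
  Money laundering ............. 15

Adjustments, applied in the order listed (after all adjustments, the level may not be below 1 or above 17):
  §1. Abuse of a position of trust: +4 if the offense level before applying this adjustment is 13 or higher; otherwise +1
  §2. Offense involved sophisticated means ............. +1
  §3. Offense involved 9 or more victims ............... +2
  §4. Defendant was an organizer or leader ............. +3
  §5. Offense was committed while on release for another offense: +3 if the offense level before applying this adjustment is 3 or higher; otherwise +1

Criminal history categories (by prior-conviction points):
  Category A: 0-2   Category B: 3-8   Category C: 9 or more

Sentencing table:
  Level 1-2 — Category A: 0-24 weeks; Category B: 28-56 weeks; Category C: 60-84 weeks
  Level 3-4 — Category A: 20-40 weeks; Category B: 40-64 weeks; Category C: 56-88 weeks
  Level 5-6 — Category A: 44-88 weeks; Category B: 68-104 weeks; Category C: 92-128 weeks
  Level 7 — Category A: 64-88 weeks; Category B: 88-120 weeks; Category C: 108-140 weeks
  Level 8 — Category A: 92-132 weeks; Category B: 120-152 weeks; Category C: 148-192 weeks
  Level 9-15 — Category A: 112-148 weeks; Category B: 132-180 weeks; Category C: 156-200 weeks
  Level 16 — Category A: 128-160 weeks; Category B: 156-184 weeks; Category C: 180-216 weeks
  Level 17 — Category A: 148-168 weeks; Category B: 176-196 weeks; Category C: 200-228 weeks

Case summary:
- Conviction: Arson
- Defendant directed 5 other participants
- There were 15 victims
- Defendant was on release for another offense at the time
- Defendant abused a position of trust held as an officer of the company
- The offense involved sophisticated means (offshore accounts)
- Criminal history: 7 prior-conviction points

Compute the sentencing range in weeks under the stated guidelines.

132-180 weeks

Base offense level for arson: 5.
§1 applies (level before this adjustment is 5 < 13, so +1): 5 + 1 = 6.
§2 applies: 6 + 1 = 7.
§3 applies: 7 + 2 = 9.
§4 applies: 9 + 3 = 12.
§5 applies (level before this adjustment is 12 ≥ 3, so +3): 12 + 3 = 15.
Final offense level: 15.
Criminal history: 7 prior points → Category B (3-8).
Level 15 falls in the 9-15 band.
Grid: Level 9-15 × Category B = 132-180 weeks.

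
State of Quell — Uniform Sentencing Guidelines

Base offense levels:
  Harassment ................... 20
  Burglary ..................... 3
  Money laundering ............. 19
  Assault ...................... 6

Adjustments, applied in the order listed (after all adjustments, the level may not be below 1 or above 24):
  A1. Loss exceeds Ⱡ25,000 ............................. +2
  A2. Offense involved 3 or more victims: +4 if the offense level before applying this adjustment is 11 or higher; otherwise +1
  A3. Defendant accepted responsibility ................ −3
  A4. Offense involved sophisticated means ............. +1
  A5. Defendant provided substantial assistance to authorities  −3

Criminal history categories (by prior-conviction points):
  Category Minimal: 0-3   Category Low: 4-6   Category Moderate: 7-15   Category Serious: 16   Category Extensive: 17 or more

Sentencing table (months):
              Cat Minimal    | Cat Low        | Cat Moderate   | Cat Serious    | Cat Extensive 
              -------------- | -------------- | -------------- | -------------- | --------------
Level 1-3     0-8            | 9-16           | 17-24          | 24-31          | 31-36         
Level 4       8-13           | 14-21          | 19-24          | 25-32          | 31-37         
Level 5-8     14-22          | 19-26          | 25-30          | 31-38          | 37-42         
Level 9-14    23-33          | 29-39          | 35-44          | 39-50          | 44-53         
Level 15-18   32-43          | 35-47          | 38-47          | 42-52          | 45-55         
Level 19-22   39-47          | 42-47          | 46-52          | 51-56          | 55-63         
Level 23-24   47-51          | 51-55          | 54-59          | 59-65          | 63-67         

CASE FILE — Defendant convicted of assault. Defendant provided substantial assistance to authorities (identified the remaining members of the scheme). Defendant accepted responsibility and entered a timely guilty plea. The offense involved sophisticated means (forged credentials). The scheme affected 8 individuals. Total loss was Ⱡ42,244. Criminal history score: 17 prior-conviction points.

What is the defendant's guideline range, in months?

Base offense level for assault: 6.
A1 applies: 6 + 2 = 8.
A2 applies (level before this adjustment is 8 < 11, so +1): 8 + 1 = 9.
A3 applies: 9 − 3 = 6.
A4 applies: 6 + 1 = 7.
A5 applies: 7 − 3 = 4.
Final offense level: 4.
Criminal history: 17 prior points → Category Extensive (17+).
Level 4 falls in the 4 band.
Grid: Level 4 × Category Extensive = 31-37 months.

31-37 months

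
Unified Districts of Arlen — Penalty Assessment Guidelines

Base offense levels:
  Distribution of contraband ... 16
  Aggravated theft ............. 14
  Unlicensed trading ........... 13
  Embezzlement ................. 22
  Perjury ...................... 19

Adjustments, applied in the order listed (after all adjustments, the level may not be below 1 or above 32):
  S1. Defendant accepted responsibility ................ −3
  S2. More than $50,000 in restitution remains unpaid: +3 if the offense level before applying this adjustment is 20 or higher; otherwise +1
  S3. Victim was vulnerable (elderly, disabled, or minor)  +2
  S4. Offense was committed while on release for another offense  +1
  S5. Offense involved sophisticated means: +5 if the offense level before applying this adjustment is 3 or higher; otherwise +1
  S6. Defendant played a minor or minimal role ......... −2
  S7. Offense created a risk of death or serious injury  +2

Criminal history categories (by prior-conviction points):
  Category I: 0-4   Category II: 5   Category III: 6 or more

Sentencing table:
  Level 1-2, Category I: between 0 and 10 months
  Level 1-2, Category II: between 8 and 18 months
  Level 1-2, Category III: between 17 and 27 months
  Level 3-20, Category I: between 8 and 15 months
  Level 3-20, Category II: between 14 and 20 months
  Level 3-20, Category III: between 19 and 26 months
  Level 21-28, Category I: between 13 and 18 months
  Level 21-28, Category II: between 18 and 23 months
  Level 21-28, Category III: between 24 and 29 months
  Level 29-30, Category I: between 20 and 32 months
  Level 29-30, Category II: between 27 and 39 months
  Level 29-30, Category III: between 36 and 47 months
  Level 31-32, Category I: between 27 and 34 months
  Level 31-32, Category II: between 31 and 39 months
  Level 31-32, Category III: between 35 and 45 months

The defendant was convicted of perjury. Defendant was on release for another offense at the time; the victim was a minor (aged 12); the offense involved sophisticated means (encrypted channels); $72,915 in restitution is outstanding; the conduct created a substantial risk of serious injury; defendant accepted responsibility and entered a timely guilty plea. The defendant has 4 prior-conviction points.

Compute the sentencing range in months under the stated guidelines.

13-18 months

Base offense level for perjury: 19.
S1 applies: 19 − 3 = 16.
S2 applies (level before this adjustment is 16 < 20, so +1): 16 + 1 = 17.
S3 applies: 17 + 2 = 19.
S4 applies: 19 + 1 = 20.
S5 applies (level before this adjustment is 20 ≥ 3, so +5): 20 + 5 = 25.
S7 applies: 25 + 2 = 27.
Final offense level: 27.
Criminal history: 4 prior points → Category I (0-4).
Level 27 falls in the 21-28 band.
Grid: Level 21-28 × Category I = 13-18 months.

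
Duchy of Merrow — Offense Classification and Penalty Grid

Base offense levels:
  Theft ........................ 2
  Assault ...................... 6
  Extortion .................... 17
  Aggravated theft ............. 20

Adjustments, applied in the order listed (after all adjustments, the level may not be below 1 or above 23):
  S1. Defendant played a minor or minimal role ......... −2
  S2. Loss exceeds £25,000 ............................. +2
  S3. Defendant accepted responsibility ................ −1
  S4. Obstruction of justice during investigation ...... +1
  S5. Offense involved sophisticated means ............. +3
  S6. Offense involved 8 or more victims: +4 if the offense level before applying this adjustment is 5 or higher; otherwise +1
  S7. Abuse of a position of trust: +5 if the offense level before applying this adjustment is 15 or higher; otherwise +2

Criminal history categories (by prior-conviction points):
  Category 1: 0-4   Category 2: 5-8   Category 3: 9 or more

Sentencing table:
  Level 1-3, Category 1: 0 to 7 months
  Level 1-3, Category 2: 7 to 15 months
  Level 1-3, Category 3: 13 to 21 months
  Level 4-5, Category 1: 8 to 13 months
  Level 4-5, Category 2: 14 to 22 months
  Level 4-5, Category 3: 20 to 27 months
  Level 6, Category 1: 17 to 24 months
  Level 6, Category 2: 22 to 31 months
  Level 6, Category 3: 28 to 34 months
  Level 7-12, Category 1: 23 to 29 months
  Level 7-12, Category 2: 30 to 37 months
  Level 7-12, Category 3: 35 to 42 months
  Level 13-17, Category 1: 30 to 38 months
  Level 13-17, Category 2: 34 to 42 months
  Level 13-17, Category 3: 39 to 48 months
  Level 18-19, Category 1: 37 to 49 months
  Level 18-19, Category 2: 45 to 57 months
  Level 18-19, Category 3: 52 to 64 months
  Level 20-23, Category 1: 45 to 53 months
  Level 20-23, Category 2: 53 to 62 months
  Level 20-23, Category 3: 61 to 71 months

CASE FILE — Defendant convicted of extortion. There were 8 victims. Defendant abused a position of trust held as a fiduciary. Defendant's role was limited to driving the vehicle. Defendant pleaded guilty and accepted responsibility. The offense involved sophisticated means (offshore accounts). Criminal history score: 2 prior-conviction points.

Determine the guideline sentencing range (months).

Base offense level for extortion: 17.
S1 applies: 17 − 2 = 15.
S3 applies: 15 − 1 = 14.
S5 applies: 14 + 3 = 17.
S6 applies (level before this adjustment is 17 ≥ 5, so +4): 17 + 4 = 21.
S7 applies (level before this adjustment is 21 ≥ 15, so +5): 21 + 5 = 26.
Level 26 exceeds the maximum of 23; capped at 23.
Final offense level: 23.
Criminal history: 2 prior points → Category 1 (0-4).
Level 23 falls in the 20-23 band.
Grid: Level 20-23 × Category 1 = 45-53 months.

45-53 months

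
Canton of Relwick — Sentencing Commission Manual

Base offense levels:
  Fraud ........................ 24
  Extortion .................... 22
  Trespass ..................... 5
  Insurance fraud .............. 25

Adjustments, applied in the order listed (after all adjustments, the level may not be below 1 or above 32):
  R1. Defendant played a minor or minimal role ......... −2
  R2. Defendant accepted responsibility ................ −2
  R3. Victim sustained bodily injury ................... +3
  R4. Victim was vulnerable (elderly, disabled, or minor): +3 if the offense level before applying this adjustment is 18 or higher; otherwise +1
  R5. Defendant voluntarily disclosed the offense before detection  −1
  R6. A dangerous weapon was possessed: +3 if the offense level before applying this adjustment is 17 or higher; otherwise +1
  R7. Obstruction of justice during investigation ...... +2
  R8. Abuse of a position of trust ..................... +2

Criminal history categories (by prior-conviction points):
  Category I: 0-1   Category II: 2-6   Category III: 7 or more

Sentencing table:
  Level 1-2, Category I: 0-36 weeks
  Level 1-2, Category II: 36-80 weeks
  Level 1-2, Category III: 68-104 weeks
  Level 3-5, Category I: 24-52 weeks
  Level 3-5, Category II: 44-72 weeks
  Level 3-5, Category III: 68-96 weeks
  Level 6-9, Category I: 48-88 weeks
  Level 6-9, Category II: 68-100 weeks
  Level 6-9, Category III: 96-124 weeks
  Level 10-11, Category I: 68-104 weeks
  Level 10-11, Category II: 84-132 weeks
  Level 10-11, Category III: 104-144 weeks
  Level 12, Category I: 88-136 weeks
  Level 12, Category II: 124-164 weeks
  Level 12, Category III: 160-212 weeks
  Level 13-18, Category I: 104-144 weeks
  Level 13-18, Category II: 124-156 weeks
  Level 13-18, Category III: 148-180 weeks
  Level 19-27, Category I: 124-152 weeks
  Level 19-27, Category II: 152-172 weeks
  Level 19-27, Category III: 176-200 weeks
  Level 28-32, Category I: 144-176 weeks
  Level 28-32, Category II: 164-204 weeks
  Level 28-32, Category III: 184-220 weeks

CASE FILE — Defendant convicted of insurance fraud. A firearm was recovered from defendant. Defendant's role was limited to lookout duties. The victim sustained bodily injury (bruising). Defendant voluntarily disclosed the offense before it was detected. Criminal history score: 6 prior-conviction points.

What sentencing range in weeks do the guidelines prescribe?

Base offense level for insurance fraud: 25.
R1 applies: 25 − 2 = 23.
R2 does not apply.
R3 applies: 23 + 3 = 26.
R4 does not apply.
R5 applies: 26 − 1 = 25.
R6 applies (level before this adjustment is 25 ≥ 17, so +3): 25 + 3 = 28.
R7 does not apply.
Final offense level: 28.
Criminal history: 6 prior points → Category II (2-6).
Level 28 falls in the 28-32 band.
Grid: Level 28-32 × Category II = 164-204 weeks.

164-204 weeks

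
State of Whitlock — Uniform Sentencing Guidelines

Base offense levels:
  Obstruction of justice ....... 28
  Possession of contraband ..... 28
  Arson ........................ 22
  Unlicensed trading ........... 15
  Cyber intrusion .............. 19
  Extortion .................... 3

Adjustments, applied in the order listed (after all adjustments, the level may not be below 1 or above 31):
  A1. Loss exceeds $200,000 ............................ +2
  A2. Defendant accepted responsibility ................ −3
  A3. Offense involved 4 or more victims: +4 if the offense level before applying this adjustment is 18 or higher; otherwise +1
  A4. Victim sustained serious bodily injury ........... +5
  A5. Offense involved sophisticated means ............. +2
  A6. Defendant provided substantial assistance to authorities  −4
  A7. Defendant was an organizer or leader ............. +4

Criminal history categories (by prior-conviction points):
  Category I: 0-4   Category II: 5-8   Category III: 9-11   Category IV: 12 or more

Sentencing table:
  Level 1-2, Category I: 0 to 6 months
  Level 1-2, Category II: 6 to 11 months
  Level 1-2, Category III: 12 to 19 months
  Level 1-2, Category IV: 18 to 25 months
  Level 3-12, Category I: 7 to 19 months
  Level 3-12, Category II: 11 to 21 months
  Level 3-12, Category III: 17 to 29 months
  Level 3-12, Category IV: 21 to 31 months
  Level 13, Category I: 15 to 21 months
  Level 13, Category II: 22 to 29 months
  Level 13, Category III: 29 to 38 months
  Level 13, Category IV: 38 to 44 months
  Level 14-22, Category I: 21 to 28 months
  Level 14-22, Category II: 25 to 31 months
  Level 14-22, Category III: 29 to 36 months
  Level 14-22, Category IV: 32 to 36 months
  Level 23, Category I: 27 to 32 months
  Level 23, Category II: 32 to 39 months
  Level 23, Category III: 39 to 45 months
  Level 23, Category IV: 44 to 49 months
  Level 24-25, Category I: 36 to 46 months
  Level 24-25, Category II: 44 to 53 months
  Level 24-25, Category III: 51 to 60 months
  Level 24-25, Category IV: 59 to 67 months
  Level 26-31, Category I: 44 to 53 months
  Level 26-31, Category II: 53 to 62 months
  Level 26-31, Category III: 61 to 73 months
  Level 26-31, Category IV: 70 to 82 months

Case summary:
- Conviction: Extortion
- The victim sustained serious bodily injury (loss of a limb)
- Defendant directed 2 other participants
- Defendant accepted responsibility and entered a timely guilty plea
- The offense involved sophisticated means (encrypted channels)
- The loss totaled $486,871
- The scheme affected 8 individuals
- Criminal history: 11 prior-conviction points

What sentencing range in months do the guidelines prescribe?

29-36 months

Base offense level for extortion: 3.
A1 applies: 3 + 2 = 5.
A2 applies: 5 − 3 = 2.
A3 applies (level before this adjustment is 2 < 18, so +1): 2 + 1 = 3.
A4 applies: 3 + 5 = 8.
A5 applies: 8 + 2 = 10.
A7 applies: 10 + 4 = 14.
Final offense level: 14.
Criminal history: 11 prior points → Category III (9-11).
Level 14 falls in the 14-22 band.
Grid: Level 14-22 × Category III = 29-36 months.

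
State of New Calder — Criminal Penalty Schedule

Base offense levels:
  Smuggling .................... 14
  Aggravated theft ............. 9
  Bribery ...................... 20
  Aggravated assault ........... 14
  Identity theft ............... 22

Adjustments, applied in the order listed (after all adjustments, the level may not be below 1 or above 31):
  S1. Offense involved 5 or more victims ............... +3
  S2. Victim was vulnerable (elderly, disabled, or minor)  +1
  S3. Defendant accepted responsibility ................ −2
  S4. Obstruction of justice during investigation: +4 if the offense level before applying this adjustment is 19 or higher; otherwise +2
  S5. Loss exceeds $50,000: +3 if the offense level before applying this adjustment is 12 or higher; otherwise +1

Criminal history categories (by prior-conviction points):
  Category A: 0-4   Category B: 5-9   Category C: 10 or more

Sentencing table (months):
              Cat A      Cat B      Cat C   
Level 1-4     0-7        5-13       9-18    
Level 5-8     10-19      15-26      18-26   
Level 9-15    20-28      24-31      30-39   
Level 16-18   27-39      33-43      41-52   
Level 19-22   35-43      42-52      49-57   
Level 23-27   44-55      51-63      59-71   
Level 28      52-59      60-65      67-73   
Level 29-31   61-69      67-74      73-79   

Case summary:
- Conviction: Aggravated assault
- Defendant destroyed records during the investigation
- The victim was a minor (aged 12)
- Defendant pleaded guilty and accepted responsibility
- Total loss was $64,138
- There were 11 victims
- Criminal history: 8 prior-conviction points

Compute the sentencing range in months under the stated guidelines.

Base offense level for aggravated assault: 14.
S1 applies: 14 + 3 = 17.
S2 applies: 17 + 1 = 18.
S3 applies: 18 − 2 = 16.
S4 applies (level before this adjustment is 16 < 19, so +2): 16 + 2 = 18.
S5 applies (level before this adjustment is 18 ≥ 12, so +3): 18 + 3 = 21.
Final offense level: 21.
Criminal history: 8 prior points → Category B (5-9).
Level 21 falls in the 19-22 band.
Grid: Level 19-22 × Category B = 42-52 months.

42-52 months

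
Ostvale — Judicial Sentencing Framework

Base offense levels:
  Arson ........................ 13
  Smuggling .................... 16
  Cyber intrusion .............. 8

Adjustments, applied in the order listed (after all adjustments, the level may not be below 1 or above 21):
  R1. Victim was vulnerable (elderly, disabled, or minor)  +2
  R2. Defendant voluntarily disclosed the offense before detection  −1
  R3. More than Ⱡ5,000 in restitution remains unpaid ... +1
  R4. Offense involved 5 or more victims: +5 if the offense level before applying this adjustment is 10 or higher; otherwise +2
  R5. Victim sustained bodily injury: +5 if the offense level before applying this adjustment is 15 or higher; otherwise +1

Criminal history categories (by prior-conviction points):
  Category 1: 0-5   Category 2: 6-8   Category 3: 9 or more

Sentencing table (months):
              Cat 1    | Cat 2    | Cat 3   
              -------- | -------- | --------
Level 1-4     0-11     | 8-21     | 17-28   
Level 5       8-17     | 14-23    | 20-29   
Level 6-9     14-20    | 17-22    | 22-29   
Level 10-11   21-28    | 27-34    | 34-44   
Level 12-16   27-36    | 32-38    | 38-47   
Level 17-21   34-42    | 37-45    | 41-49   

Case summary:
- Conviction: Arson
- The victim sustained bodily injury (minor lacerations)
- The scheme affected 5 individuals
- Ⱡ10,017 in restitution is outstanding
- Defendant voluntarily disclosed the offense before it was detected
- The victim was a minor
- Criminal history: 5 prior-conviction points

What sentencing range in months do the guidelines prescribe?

34-42 months

Base offense level for arson: 13.
R1 applies: 13 + 2 = 15.
R2 applies: 15 − 1 = 14.
R3 applies: 14 + 1 = 15.
R4 applies (level before this adjustment is 15 ≥ 10, so +5): 15 + 5 = 20.
R5 applies (level before this adjustment is 20 ≥ 15, so +5): 20 + 5 = 25.
Level 25 exceeds the maximum of 21; capped at 21.
Final offense level: 21.
Criminal history: 5 prior points → Category 1 (0-5).
Level 21 falls in the 17-21 band.
Grid: Level 17-21 × Category 1 = 34-42 months.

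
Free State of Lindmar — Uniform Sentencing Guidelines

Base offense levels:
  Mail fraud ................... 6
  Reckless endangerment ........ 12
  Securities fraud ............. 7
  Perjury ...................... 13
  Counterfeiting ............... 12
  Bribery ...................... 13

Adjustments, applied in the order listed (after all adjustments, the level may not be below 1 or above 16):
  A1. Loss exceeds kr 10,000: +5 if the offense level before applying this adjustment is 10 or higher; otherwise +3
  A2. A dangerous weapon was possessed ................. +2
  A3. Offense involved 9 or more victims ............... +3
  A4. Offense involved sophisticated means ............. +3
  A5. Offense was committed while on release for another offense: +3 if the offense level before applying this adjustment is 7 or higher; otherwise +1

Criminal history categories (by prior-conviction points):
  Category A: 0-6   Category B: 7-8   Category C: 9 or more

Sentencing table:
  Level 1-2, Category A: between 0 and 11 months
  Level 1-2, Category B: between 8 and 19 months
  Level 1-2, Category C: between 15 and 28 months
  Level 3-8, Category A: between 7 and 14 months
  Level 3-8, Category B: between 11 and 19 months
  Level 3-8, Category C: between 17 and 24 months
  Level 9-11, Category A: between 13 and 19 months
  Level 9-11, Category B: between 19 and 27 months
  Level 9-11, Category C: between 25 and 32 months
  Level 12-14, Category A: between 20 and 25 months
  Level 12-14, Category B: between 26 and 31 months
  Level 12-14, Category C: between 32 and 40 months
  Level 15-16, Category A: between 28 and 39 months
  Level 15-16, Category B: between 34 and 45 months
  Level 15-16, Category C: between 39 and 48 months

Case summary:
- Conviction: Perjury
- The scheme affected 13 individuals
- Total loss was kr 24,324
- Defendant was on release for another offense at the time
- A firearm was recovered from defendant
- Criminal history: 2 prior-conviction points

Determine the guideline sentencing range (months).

28-39 months

Base offense level for perjury: 13.
A1 applies (level before this adjustment is 13 ≥ 10, so +5): 13 + 5 = 18.
A2 applies: 18 + 2 = 20.
A3 applies: 20 + 3 = 23.
A4 does not apply.
A5 applies (level before this adjustment is 23 ≥ 7, so +3): 23 + 3 = 26.
Level 26 exceeds the maximum of 16; capped at 16.
Final offense level: 16.
Criminal history: 2 prior points → Category A (0-6).
Level 16 falls in the 15-16 band.
Grid: Level 15-16 × Category A = 28-39 months.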